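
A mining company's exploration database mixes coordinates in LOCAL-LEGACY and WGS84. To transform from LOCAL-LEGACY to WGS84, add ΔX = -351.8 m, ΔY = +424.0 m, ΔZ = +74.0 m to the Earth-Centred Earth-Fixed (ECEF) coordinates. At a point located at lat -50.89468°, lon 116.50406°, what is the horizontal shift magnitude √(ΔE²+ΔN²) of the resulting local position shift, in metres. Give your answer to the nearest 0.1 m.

The local east axis at (φ, λ) is (−sin λ, cos λ, 0), so ΔE = −sin(116.50406°)·(-351.8) + cos(116.50406°)·424.0 = 125.61 m.
The local north axis is (−sin φ cos λ, −sin φ sin λ, cos φ), giving ΔN = 121.826 + 294.440 + 46.675 = 462.94 m.
Horizontal magnitude = √(ΔE² + ΔN²) = √(125.61² + 462.94²) = 479.68 m.

479.7 m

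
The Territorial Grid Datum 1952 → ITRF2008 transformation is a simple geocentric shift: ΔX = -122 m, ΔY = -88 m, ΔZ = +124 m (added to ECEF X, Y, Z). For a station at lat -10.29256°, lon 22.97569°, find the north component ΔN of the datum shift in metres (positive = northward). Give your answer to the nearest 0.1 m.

ΔN = 95.8 m

The local north axis is (−sin φ cos λ, −sin φ sin λ, cos φ), giving ΔN = -20.069 − 6.137 + 122.005 = 95.80 m.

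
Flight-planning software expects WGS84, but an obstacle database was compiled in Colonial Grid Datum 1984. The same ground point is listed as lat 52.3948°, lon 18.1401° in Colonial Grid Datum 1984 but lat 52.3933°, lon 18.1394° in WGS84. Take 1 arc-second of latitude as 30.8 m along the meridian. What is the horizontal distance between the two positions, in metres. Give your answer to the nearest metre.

173 m

Δφ = 52.3933° − 52.3948° = -0.0015°; Δλ = 18.1394° − 18.1401° = -0.0007°.
1° of latitude = 3600 × 30.80 = 110880 m.
ΔN = Δφ × 110880 = -166.3 m; ΔE = Δλ × 110880 × cos(52.3948°) = -0.0007 × 110880 × 0.610217 = -47.4 m.
Distance = √(ΔE² + ΔN²) = √((-47.4)² + (-166.3)²) = 172.9 m.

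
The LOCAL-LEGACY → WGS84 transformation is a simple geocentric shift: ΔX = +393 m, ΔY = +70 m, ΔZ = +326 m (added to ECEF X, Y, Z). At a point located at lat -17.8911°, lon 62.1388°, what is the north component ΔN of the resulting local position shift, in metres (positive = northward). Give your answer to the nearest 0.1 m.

At φ = -17.8911°, λ = 62.1388°: sin φ = -0.307209, cos φ = 0.951642, sin λ = 0.884082, cos λ = 0.467331.
ΔN = −sin φ cos λ·ΔX − sin φ sin λ·ΔY + cos φ·ΔZ = −(-0.307209)(0.467331)(393) − (-0.307209)(0.884082)(70) + (0.951642)(326) = 385.67 m.

ΔN = 385.7 m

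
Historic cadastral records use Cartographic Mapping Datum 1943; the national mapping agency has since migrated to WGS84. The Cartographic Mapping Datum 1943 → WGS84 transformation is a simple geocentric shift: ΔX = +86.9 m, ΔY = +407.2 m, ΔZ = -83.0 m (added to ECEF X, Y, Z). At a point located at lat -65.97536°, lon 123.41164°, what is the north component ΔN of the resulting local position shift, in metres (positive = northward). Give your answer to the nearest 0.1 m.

The local north axis is (−sin φ cos λ, −sin φ sin λ, cos φ), giving ΔN = -43.706 + 310.459 − 33.792 = 232.96 m.

ΔN = 233.0 m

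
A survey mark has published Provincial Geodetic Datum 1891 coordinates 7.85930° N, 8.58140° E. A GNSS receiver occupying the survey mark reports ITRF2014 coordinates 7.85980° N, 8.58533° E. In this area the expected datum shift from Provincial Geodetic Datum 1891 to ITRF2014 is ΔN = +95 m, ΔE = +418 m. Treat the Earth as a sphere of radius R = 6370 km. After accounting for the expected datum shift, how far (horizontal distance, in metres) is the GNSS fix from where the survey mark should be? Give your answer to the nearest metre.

42 m

Observed coordinate differences: Δφ = +0.00050°, Δλ = +0.00393°.
Converting to metres (1° lat = 111177 m, cos φ = 0.990607): observed ΔN = 55.6 m, observed ΔE = 432.8 m.
Subtracting the expected shift leaves a residual of 55.6 − (95) = -39.4 m north and 432.8 − (418) = 14.8 m east.
Residual distance = √((-39.4)² + 14.8²) = 42.1 m.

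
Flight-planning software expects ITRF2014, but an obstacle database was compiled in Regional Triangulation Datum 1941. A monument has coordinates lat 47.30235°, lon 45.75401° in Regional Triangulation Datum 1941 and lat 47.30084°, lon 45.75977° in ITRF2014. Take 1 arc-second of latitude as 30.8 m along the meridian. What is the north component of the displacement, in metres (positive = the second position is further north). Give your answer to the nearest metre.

Δφ = 47.30084° − 47.30235° = -0.00151°; Δλ = 45.75977° − 45.75401° = +0.00576°.
1° of latitude = 3600 × 30.80 = 110880 m.
ΔN = Δφ × 110880 = -167.4 m; ΔE = Δλ × 110880 × cos(47.30235°) = +0.00576 × 110880 × 0.678130 = 433.1 m.

ΔN = -167 m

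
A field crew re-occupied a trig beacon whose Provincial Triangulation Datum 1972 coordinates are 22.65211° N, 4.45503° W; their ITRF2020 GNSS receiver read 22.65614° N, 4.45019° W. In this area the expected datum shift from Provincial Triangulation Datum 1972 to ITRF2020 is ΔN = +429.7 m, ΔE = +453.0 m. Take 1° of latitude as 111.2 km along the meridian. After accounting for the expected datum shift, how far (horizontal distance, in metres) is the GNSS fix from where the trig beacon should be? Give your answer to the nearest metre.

47 m

Observed coordinate differences: Δφ = +0.00403°, Δλ = +0.00484°.
Converting to metres (1° lat = 111200 m, cos φ = 0.922860): observed ΔN = 448.1 m, observed ΔE = 496.7 m.
Subtracting the expected shift leaves a residual of 448.1 − (429.7) = 18.4 m north and 496.7 − (453.0) = 43.7 m east.
Residual distance = √(18.4² + 43.7²) = 47.4 m.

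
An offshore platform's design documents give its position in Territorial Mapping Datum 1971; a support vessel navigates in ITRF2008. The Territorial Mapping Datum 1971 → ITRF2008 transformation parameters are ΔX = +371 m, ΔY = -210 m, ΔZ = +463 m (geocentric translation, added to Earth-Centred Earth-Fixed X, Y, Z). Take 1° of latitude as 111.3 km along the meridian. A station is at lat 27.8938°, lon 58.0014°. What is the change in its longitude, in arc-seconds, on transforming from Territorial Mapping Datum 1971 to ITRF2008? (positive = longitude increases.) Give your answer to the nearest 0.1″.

Δλ = -15.6″

sin φ = 0.467834, cos φ = 0.883816, sin λ = 0.848061, cos λ = 0.529899.
East component: ΔE = −sin λ·ΔX + cos λ·ΔY = −(0.848061)(371) + (0.529899)(-210) = -425.91 m.
1° of latitude spans 111300 m; at latitude φ, 1° of longitude spans that × cos φ = 98368.7 m, so Δλ = -425.91 / 98368.7 × 3600 = -15.587″.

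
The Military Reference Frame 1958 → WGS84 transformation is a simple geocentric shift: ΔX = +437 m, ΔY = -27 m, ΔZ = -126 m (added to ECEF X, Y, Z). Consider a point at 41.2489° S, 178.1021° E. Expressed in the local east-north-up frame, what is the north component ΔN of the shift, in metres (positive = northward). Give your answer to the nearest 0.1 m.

At φ = -41.2489°, λ = 178.1021°: sin φ = -0.659331, cos φ = 0.751852, sin λ = 0.033119, cos λ = -0.999451.
ΔN = −sin φ cos λ·ΔX − sin φ sin λ·ΔY + cos φ·ΔZ = −(-0.659331)(-0.999451)(437) − (-0.659331)(0.033119)(-27) + (0.751852)(-126) = -383.29 m.

ΔN = -383.3 m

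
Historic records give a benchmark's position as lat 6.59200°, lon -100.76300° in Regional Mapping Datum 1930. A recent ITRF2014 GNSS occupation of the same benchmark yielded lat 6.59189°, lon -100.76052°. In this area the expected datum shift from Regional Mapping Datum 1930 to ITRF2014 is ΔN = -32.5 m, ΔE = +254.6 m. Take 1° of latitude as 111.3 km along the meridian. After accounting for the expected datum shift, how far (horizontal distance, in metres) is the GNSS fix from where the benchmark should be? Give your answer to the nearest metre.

28 m

Observed coordinate differences: Δφ = -0.00011°, Δλ = +0.00248°.
Converting to metres (1° lat = 111300 m, cos φ = 0.993389): observed ΔN = -12.2 m, observed ΔE = 274.2 m.
Subtracting the expected shift leaves a residual of -12.2 − (-32.5) = 20.3 m north and 274.2 − (254.6) = 19.6 m east.
Residual distance = √(20.3² + 19.6²) = 28.2 m.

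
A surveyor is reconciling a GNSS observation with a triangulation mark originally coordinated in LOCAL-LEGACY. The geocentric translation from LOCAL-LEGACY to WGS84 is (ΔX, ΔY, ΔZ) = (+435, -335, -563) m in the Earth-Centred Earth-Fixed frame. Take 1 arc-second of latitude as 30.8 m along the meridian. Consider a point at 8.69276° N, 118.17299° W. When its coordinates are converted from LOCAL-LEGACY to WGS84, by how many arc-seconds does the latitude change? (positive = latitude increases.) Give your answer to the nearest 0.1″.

Δφ = -18.5″

sin φ = 0.151136, cos φ = 0.988513, sin λ = -0.881526, cos λ = -0.472135.
North component: ΔN = −sin φ cos λ·ΔX − sin φ sin λ·ΔY + cos φ·ΔZ = −(0.151136)(-0.472135)(435) − (0.151136)(-0.881526)(-335) + (0.988513)(-563) = -570.12 m.
1° of latitude spans 3600 × 30.80 = 110880 m, so Δφ = -570.12 / 110880 × 3600 = -18.511″.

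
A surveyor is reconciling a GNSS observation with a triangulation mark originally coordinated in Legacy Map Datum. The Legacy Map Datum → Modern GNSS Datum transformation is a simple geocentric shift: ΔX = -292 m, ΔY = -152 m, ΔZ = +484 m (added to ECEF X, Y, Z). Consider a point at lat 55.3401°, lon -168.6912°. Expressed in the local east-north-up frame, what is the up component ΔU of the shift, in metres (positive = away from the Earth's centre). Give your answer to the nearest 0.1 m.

The local up (radial) axis is (cos φ cos λ, cos φ sin λ, sin φ), giving ΔU = 162.837 + 16.951 + 398.110 = 577.90 m.

ΔU = 577.9 m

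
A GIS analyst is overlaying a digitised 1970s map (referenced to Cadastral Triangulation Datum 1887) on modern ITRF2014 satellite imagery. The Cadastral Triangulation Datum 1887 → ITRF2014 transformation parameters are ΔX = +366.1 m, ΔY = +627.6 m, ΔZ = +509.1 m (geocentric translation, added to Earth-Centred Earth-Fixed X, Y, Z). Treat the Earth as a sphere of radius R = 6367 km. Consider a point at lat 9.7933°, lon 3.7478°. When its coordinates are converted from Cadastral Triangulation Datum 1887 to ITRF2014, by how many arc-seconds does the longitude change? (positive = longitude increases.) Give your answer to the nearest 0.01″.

sin φ = 0.170094, cos φ = 0.985428, sin λ = 0.065365, cos λ = 0.997861.
East component: ΔE = −sin λ·ΔX + cos λ·ΔY = −(0.065365)(366.1) + (0.997861)(627.6) = 602.33 m.
1° of latitude spans πR/180 = 111125 m; at latitude φ, 1° of longitude spans that × cos φ = 109505.8 m, so Δλ = 602.33 / 109505.8 × 3600 = 19.802″.

Δλ = 19.80″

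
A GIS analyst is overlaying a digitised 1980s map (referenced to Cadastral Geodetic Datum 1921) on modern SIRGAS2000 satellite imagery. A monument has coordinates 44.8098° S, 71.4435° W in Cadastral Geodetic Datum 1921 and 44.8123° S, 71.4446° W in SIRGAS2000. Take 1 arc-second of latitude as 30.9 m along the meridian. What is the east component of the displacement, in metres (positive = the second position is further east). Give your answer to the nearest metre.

Δφ = -44.8123° − -44.8098° = -0.0025°; Δλ = -71.4446° − -71.4435° = -0.0011°.
1° of latitude = 3600 × 30.90 = 111240 m.
ΔN = Δφ × 111240 = -278.1 m; ΔE = Δλ × 111240 × cos(-44.8098°) = -0.0011 × 111240 × 0.709450 = -86.8 m.

ΔE = -87 m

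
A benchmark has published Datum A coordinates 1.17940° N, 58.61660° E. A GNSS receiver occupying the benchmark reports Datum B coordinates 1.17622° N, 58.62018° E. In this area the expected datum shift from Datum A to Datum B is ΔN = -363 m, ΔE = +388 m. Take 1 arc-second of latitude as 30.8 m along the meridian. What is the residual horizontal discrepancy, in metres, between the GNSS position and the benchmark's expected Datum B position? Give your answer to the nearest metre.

14 m

Observed coordinate differences: Δφ = -0.00318°, Δλ = +0.00358°.
Converting to metres (1° lat = 110880 m, cos φ = 0.999788): observed ΔN = -352.6 m, observed ΔE = 396.9 m.
Subtracting the expected shift leaves a residual of -352.6 − (-363) = 10.4 m north and 396.9 − (388) = 8.9 m east.
Residual distance = √(10.4² + 8.9²) = 13.7 m.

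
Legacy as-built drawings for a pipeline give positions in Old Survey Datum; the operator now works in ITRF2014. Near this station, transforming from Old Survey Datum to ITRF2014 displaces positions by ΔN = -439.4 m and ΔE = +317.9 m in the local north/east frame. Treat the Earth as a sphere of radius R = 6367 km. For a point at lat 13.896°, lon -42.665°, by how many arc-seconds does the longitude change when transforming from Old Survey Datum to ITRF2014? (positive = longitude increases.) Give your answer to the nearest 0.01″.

Δλ = 10.61″

At latitude 13.896°, cos φ = 0.970733.
One radian of longitude at latitude φ spans R cos φ, so Δλ = ΔE / (R cos φ) = 317.9 / (6367000 × 0.970733) = 5.1435e-05 rad = 10.609″.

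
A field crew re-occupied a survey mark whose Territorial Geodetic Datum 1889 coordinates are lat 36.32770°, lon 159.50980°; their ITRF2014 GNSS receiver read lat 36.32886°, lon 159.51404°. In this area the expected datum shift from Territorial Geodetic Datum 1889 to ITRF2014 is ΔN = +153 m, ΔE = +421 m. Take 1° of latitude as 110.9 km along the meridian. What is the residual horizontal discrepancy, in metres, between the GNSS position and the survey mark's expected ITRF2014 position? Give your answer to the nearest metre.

Observed coordinate differences: Δφ = +0.00116°, Δλ = +0.00424°.
Converting to metres (1° lat = 110900 m, cos φ = 0.805642): observed ΔN = 128.6 m, observed ΔE = 378.8 m.
Subtracting the expected shift leaves a residual of 128.6 − (153) = -24.4 m north and 378.8 − (421) = -42.2 m east.
Residual distance = √((-24.4)² + (-42.2)²) = 48.7 m.

49 m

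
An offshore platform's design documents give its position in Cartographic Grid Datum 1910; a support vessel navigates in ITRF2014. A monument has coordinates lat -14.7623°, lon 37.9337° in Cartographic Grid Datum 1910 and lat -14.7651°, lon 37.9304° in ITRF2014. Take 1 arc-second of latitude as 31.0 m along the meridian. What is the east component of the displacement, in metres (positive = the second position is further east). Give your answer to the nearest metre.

ΔE = -356 m

Δφ = -14.7651° − -14.7623° = -0.0028°; Δλ = 37.9304° − 37.9337° = -0.0033°.
1° of latitude = 3600 × 31.00 = 111600 m.
ΔN = Δφ × 111600 = -312.5 m; ΔE = Δλ × 111600 × cos(-14.7623°) = -0.0033 × 111600 × 0.966991 = -356.1 m.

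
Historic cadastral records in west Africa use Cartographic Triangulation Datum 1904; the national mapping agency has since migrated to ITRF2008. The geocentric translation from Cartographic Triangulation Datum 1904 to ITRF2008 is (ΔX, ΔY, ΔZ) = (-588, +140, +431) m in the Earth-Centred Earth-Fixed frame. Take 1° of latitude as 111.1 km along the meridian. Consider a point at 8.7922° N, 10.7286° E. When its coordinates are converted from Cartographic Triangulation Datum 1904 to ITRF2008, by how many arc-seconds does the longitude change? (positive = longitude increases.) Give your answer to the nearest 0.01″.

sin φ = 0.152851, cos φ = 0.988249, sin λ = 0.186157, cos λ = 0.982520.
East component: ΔE = −sin λ·ΔX + cos λ·ΔY = −(0.186157)(-588) + (0.982520)(140) = 247.01 m.
1° of latitude spans 111100 m; at latitude φ, 1° of longitude spans that × cos φ = 109794.5 m, so Δλ = 247.01 / 109794.5 × 3600 = 8.099″.

Δλ = 8.10″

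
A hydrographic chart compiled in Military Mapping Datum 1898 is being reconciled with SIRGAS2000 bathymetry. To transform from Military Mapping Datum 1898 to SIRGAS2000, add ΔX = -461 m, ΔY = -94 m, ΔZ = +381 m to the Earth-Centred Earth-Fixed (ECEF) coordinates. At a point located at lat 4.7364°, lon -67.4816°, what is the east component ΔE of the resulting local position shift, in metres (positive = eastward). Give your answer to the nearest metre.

ΔE = -462 m

The local east axis at (φ, λ) is (−sin λ, cos λ, 0), so ΔE = −sin(-67.4816°)·(-461) + cos(-67.4816°)·(-94) = -461.85 m.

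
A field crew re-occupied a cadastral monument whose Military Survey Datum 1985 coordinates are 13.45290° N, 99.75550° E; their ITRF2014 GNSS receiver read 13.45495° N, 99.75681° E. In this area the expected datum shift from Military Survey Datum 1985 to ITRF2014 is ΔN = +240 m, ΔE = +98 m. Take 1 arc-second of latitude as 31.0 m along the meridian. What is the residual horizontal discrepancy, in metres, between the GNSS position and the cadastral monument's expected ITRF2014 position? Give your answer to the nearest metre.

46 m

Observed coordinate differences: Δφ = +0.00205°, Δλ = +0.00131°.
Converting to metres (1° lat = 111600 m, cos φ = 0.972561): observed ΔN = 228.8 m, observed ΔE = 142.2 m.
Subtracting the expected shift leaves a residual of 228.8 − (240) = -11.2 m north and 142.2 − (98) = 44.2 m east.
Residual distance = √((-11.2)² + 44.2²) = 45.6 m.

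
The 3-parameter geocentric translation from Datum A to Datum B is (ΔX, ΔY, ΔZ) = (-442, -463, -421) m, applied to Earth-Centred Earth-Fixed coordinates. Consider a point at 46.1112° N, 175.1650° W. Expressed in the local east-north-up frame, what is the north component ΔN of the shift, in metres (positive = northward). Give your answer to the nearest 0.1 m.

ΔN = -637.4 m

The local north axis is (−sin φ cos λ, −sin φ sin λ, cos φ), giving ΔN = -317.410 − 28.125 − 291.863 = -637.40 m.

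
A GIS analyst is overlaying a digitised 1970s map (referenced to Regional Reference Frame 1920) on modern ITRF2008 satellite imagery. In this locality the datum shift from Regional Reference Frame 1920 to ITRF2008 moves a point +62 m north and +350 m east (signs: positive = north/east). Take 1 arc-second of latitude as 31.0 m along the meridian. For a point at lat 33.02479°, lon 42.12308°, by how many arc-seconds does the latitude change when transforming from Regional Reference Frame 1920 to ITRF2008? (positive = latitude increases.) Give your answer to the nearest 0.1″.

1″ of latitude = 31.00 m, so Δφ = 62.0 / 31.00 = 2.000″.

Δφ = 2.0″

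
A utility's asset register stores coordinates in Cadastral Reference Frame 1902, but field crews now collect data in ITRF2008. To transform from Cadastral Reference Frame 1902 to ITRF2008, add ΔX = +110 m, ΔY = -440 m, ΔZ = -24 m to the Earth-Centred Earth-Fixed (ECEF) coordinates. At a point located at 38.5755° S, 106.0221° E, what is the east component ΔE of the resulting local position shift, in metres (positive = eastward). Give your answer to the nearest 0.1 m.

The local east axis at (φ, λ) is (−sin λ, cos λ, 0), so ΔE = −sin(106.0221°)·110 + cos(106.0221°)·(-440) = 15.72 m.

ΔE = 15.7 m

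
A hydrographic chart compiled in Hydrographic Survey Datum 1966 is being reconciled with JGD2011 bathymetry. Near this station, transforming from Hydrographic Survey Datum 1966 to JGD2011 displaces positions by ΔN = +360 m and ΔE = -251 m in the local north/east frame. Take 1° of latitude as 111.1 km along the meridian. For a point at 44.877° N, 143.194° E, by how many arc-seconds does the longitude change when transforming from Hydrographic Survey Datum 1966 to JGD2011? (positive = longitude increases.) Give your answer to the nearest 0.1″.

At latitude 44.877°, cos φ = 0.708623.
1° of longitude at this latitude = 111.1 × cos φ = 78.73 km, so Δλ = -251.0 / 78728.0 = -0.0031882° = -11.477″.

Δλ = -11.5″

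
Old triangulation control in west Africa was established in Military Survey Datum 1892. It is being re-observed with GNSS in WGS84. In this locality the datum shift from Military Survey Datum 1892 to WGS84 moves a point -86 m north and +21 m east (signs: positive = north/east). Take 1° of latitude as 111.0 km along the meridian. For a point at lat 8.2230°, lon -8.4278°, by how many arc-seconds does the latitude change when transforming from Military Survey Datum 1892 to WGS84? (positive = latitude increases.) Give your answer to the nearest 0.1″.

1° of latitude = 111.0 km, so Δφ = -86.0 / 111000 = -0.0007748° = -2.789″.

Δφ = -2.8″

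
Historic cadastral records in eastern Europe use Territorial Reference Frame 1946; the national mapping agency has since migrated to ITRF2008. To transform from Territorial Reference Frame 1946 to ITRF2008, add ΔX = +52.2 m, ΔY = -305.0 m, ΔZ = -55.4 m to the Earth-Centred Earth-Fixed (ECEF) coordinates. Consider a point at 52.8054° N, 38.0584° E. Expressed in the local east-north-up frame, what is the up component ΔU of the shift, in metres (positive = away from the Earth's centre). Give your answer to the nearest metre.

ΔU = -133 m

The local up (radial) axis is (cos φ cos λ, cos φ sin λ, sin φ), giving ΔU = 24.847 − 113.664 − 44.131 = -132.95 m.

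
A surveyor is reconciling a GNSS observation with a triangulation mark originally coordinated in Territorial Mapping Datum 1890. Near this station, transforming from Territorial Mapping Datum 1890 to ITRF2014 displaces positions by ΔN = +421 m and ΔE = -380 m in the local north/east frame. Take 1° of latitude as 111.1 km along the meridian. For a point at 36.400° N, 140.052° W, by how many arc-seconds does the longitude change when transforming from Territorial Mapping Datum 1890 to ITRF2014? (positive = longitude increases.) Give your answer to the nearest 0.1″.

At latitude 36.400°, cos φ = 0.804894.
1° of longitude at this latitude = 111.1 × cos φ = 89.42 km, so Δλ = -380.0 / 89423.7 = -0.0042494° = -15.298″.

Δλ = -15.3″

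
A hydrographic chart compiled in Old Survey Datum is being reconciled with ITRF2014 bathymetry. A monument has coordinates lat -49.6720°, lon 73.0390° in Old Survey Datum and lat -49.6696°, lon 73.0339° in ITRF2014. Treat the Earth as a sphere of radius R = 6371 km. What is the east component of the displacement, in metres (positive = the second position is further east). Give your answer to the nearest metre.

ΔE = -367 m

Δφ = -49.6696° − -49.6720° = +0.0024°; Δλ = 73.0339° − 73.0390° = -0.0051°.
1° along a meridian = πR/180 = 111195 m.
ΔN = Δφ × 111195 = 266.9 m; ΔE = Δλ × 111195 × cos(-49.6720°) = -0.0051 × 111195 × 0.647162 = -367.0 m.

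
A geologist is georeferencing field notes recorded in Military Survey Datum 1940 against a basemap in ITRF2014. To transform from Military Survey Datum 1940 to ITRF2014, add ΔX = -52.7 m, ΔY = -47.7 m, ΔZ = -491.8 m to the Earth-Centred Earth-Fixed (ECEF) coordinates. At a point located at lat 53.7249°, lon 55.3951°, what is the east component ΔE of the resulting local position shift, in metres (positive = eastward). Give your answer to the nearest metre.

The local east axis at (φ, λ) is (−sin λ, cos λ, 0), so ΔE = −sin(55.3951°)·(-52.7) + cos(55.3951°)·(-47.7) = 16.29 m.

ΔE = 16 m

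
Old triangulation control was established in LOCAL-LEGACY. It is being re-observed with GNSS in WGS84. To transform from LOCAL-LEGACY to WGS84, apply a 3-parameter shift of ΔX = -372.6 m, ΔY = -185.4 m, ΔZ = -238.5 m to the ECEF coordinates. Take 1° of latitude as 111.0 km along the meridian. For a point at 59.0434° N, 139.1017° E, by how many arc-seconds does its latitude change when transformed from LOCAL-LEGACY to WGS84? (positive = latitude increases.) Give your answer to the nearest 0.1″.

Δφ = -8.4″

sin φ = 0.857557, cos φ = 0.514389, sin λ = 0.654718, cos λ = -0.755873.
North component: ΔN = −sin φ cos λ·ΔX − sin φ sin λ·ΔY + cos φ·ΔZ = −(0.857557)(-0.755873)(-372.6) − (0.857557)(0.654718)(-185.4) + (0.514389)(-238.5) = -260.11 m.
1° of latitude spans 111000 m, so Δφ = -260.11 / 111000 × 3600 = -8.436″.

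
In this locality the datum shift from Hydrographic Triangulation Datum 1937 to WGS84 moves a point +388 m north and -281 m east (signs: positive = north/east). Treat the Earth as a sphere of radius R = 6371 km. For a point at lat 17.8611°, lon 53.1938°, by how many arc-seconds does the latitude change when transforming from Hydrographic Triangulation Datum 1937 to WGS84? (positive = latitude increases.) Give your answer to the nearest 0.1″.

On a sphere of radius R, 1 rad of latitude = R, so Δφ = ΔN / R = 388.0 / 6371000 = 6.0901e-05 rad = 12.562″.

Δφ = 12.6″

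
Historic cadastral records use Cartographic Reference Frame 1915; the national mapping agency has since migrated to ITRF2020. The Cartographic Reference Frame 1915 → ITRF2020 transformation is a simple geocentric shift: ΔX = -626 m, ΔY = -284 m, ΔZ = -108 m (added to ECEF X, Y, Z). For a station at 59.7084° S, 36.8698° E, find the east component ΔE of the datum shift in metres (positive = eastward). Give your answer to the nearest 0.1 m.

ΔE = 148.4 m

At φ = -59.7084°, λ = 36.8698°: sin φ = -0.863470, cos φ = 0.504401, sin λ = 0.599999, cos λ = 0.800001.
ΔE = −sin λ·ΔX + cos λ·ΔY = −(0.599999)·(-626) + (0.800001)·(-284) = 148.40 m.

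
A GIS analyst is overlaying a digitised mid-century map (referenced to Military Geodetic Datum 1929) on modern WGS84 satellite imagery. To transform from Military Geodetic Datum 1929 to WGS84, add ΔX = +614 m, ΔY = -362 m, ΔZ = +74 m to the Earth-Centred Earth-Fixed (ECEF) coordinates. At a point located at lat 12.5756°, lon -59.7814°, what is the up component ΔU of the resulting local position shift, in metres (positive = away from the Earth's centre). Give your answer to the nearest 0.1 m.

At φ = 12.5756°, λ = -59.7814°: sin φ = 0.217728, cos φ = 0.976010, sin λ = -0.864111, cos λ = 0.503300.
ΔU = cos φ cos λ·ΔX + cos φ sin λ·ΔY + sin φ·ΔZ = (0.976010)(0.503300)(614) + (0.976010)(-0.864111)(-362) + (0.217728)(74) = 623.03 m.

ΔU = 623.0 m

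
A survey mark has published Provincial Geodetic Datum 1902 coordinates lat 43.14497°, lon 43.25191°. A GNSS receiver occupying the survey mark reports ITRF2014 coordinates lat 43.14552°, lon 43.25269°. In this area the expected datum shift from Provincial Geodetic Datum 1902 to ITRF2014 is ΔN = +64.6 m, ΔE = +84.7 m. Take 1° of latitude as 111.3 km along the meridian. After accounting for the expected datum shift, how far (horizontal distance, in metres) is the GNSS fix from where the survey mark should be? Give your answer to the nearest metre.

22 m

Observed coordinate differences: Δφ = +0.00055°, Δλ = +0.00078°.
Converting to metres (1° lat = 111300 m, cos φ = 0.729626): observed ΔN = 61.2 m, observed ΔE = 63.3 m.
Subtracting the expected shift leaves a residual of 61.2 − (64.6) = -3.4 m north and 63.3 − (84.7) = -21.4 m east.
Residual distance = √((-3.4)² + (-21.4)²) = 21.6 m.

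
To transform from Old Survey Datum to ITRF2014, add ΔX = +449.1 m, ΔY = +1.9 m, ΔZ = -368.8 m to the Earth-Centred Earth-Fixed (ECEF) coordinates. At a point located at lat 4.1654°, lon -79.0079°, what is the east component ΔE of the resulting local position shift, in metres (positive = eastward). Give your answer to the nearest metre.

At φ = 4.1654°, λ = -79.0079°: sin φ = 0.072636, cos φ = 0.997359, sin λ = -0.981653, cos λ = 0.190674.
ΔE = −sin λ·ΔX + cos λ·ΔY = −(-0.981653)·(449.1) + (0.190674)·(1.9) = 441.22 m.

ΔE = 441 m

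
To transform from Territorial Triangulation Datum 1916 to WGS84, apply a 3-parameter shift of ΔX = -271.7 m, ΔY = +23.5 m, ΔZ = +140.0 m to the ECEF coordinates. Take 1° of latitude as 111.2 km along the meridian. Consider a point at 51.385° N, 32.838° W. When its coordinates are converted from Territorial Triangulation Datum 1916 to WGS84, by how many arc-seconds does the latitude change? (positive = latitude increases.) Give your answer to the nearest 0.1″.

Δφ = 8.9″

sin φ = 0.781357, cos φ = 0.624084, sin λ = -0.542266, cos λ = 0.840207.
North component: ΔN = −sin φ cos λ·ΔX − sin φ sin λ·ΔY + cos φ·ΔZ = −(0.781357)(0.840207)(-271.7) − (0.781357)(-0.542266)(23.5) + (0.624084)(140.0) = 275.70 m.
1° of latitude spans 111200 m, so Δφ = 275.70 / 111200 × 3600 = 8.926″.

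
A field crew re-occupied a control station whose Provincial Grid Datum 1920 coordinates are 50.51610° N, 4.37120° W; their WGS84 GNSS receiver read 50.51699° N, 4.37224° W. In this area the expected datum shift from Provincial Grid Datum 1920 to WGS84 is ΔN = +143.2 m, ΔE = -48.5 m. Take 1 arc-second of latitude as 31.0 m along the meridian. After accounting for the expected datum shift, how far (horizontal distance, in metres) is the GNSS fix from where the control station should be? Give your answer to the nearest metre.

Observed coordinate differences: Δφ = +0.00089°, Δλ = -0.00104°.
Converting to metres (1° lat = 111600 m, cos φ = 0.635861): observed ΔN = 99.3 m, observed ΔE = -73.8 m.
Subtracting the expected shift leaves a residual of 99.3 − (143.2) = -43.9 m north and -73.8 − (-48.5) = -25.3 m east.
Residual distance = √((-43.9)² + (-25.3)²) = 50.6 m.

51 m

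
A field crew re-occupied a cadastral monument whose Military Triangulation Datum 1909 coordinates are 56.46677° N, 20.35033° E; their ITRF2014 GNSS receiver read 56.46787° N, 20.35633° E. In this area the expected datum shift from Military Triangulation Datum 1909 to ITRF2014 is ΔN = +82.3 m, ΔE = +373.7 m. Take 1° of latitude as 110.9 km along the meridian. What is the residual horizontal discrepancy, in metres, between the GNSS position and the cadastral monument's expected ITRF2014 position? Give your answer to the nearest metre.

40 m

Observed coordinate differences: Δφ = +0.00110°, Δλ = +0.00600°.
Converting to metres (1° lat = 110900 m, cos φ = 0.552421): observed ΔN = 122.0 m, observed ΔE = 367.6 m.
Subtracting the expected shift leaves a residual of 122.0 − (82.3) = 39.7 m north and 367.6 − (373.7) = -6.1 m east.
Residual distance = √(39.7² + (-6.1)²) = 40.2 m.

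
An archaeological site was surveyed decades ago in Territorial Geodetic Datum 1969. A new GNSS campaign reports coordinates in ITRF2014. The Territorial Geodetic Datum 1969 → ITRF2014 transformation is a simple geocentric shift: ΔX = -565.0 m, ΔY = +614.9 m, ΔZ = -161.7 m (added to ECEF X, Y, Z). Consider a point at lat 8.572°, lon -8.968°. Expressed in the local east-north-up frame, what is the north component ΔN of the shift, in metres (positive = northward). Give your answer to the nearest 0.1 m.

ΔN = -62.4 m

At φ = 8.572°, λ = -8.968°: sin φ = 0.149052, cos φ = 0.988829, sin λ = -0.155883, cos λ = 0.987776.
ΔN = −sin φ cos λ·ΔX − sin φ sin λ·ΔY + cos φ·ΔZ = −(0.149052)(0.987776)(-565.0) − (0.149052)(-0.155883)(614.9) + (0.988829)(-161.7) = -62.42 m.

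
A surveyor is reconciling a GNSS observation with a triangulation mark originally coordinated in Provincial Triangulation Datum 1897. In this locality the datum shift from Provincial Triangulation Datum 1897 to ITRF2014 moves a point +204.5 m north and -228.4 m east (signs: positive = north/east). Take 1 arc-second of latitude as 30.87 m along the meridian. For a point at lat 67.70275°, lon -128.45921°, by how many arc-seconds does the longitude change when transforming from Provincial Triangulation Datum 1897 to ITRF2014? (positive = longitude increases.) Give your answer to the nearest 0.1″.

At latitude 67.70275°, cos φ = 0.379412.
1″ of longitude at this latitude = 30.87 × cos φ = 11.7124 m, so Δλ = -228.4 / 11.7124 = -19.501″.

Δλ = -19.5″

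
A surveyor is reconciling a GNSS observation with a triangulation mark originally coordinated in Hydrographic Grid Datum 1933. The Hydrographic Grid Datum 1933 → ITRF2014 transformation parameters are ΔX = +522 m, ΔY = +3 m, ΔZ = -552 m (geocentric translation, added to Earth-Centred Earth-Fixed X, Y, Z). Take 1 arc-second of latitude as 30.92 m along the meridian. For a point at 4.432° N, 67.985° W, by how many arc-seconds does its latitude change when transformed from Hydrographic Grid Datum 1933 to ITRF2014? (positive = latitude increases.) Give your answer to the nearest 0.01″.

Δφ = -18.28″

sin φ = 0.077276, cos φ = 0.997010, sin λ = -0.927086, cos λ = 0.374849.
North component: ΔN = −sin φ cos λ·ΔX − sin φ sin λ·ΔY + cos φ·ΔZ = −(0.077276)(0.374849)(522) − (0.077276)(-0.927086)(3) + (0.997010)(-552) = -565.26 m.
1° of latitude spans 3600 × 30.92 = 111312 m, so Δφ = -565.26 / 111312 × 3600 = -18.281″.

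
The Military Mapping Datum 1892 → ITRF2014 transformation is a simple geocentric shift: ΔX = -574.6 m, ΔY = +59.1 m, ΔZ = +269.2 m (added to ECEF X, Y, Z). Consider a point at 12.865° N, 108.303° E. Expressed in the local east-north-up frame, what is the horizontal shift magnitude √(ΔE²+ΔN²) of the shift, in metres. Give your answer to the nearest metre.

567 m

At φ = 12.865°, λ = 108.303°: sin φ = 0.222655, cos φ = 0.974897, sin λ = 0.949409, cos λ = -0.314042.
ΔE = −sin λ·ΔX + cos λ·ΔY = −(0.949409)·(-574.6) + (-0.314042)·(59.1) = 526.97 m.
ΔN = −sin φ cos λ·ΔX − sin φ sin λ·ΔY + cos φ·ΔZ = −(0.222655)(-0.314042)(-574.6) − (0.222655)(0.949409)(59.1) + (0.974897)(269.2) = 209.77 m.
Horizontal magnitude = √(ΔE² + ΔN²) = √(526.97² + 209.77²) = 567.19 m.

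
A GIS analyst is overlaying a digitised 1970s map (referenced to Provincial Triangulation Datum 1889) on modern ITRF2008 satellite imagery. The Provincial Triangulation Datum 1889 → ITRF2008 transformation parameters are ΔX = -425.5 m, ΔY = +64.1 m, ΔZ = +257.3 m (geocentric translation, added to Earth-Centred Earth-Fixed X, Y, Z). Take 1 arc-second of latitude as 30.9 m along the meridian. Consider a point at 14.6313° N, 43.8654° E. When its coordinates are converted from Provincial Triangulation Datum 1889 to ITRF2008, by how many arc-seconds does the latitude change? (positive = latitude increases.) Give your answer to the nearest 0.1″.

sin φ = 0.252598, cos φ = 0.967571, sin λ = 0.692967, cos λ = 0.720970.
North component: ΔN = −sin φ cos λ·ΔX − sin φ sin λ·ΔY + cos φ·ΔZ = −(0.252598)(0.720970)(-425.5) − (0.252598)(0.692967)(64.1) + (0.967571)(257.3) = 315.23 m.
1° of latitude spans 3600 × 30.90 = 111240 m, so Δφ = 315.23 / 111240 × 3600 = 10.201″.

Δφ = 10.2″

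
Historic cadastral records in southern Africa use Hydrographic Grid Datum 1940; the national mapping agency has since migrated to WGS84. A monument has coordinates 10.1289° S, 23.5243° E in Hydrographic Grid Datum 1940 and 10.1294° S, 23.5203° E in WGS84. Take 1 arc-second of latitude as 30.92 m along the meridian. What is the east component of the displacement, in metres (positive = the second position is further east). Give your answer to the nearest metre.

ΔE = -438 m

Δφ = -10.1294° − -10.1289° = -0.0005°; Δλ = 23.5203° − 23.5243° = -0.0040°.
1° of latitude = 3600 × 30.92 = 111312 m.
ΔN = Δφ × 111312 = -55.7 m; ΔE = Δλ × 111312 × cos(-10.1289°) = -0.0040 × 111312 × 0.984415 = -438.3 m.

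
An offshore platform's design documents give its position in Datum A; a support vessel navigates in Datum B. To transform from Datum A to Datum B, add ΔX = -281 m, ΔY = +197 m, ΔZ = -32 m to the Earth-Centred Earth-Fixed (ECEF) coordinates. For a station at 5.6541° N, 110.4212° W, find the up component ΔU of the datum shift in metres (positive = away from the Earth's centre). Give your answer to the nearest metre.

At φ = 5.6541°, λ = -110.4212°: sin φ = 0.098523, cos φ = 0.995135, sin λ = -0.937153, cos λ = -0.348919.
ΔU = cos φ cos λ·ΔX + cos φ sin λ·ΔY + sin φ·ΔZ = (0.995135)(-0.348919)(-281) + (0.995135)(-0.937153)(197) + (0.098523)(-32) = -89.30 m.

ΔU = -89 m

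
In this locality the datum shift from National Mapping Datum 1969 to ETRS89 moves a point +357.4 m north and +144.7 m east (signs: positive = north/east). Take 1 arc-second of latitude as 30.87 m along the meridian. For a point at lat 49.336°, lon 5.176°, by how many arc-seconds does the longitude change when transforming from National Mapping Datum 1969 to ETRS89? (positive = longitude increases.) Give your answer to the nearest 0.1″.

Δλ = 7.2″

At latitude 49.336°, cos φ = 0.651622.
1″ of longitude at this latitude = 30.87 × cos φ = 20.1156 m, so Δλ = 144.7 / 20.1156 = 7.193″.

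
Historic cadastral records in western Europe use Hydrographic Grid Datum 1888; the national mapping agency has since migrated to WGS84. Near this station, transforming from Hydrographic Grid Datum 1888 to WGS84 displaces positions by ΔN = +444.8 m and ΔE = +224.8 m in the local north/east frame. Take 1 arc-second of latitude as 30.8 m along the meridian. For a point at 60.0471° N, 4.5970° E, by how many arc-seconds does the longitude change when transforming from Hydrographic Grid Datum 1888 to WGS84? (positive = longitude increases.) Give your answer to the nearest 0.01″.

At latitude 60.0471°, cos φ = 0.499288.
1″ of longitude at this latitude = 30.80 × cos φ = 15.3781 m, so Δλ = 224.8 / 15.3781 = 14.618″.

Δλ = 14.62″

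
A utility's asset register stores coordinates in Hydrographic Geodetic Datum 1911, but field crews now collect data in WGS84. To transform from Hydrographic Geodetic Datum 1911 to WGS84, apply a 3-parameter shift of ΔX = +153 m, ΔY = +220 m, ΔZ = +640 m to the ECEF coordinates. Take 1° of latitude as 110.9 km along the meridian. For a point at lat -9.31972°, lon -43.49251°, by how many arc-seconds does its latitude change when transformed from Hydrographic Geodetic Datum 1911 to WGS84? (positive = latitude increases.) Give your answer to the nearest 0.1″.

Δφ = 20.3″

sin φ = -0.161943, cos φ = 0.986800, sin λ = -0.688260, cos λ = 0.725464.
North component: ΔN = −sin φ cos λ·ΔX − sin φ sin λ·ΔY + cos φ·ΔZ = −(-0.161943)(0.725464)(153) − (-0.161943)(-0.688260)(220) + (0.986800)(640) = 625.01 m.
1° of latitude spans 110900 m, so Δφ = 625.01 / 110900 × 3600 = 20.289″.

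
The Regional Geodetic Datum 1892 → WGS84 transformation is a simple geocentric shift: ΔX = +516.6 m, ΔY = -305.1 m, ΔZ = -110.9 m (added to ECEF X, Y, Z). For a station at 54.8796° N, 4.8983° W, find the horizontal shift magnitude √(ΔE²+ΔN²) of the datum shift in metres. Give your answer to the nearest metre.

At φ = 54.8796°, λ = -4.8983°: sin φ = 0.817945, cos φ = 0.575297, sin λ = -0.085387, cos λ = 0.996348.
ΔE = −sin λ·ΔX + cos λ·ΔY = −(-0.085387)·(516.6) + (0.996348)·(-305.1) = -259.87 m.
ΔN = −sin φ cos λ·ΔX − sin φ sin λ·ΔY + cos φ·ΔZ = −(0.817945)(0.996348)(516.6) − (0.817945)(-0.085387)(-305.1) + (0.575297)(-110.9) = -506.12 m.
Horizontal magnitude = √(ΔE² + ΔN²) = √((-259.87)² + (-506.12)²) = 568.94 m.

569 m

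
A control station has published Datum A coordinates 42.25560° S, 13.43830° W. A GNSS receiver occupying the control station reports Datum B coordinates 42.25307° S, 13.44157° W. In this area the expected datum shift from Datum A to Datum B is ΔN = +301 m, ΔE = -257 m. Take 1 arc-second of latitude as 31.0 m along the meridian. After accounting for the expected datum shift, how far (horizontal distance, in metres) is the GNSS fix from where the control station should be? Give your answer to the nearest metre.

Observed coordinate differences: Δφ = +0.00253°, Δλ = -0.00327°.
Converting to metres (1° lat = 111600 m, cos φ = 0.740152): observed ΔN = 282.3 m, observed ΔE = -270.1 m.
Subtracting the expected shift leaves a residual of 282.3 − (301) = -18.7 m north and -270.1 − (-257) = -13.1 m east.
Residual distance = √((-18.7)² + (-13.1)²) = 22.8 m.

23 m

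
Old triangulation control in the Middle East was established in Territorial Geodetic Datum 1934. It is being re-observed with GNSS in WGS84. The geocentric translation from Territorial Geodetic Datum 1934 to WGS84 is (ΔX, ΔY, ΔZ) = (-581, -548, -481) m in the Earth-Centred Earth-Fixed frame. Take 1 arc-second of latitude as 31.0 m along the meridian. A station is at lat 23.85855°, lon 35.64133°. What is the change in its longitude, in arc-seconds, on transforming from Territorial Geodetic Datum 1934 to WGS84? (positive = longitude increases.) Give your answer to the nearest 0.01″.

sin φ = 0.404480, cos φ = 0.914547, sin λ = 0.582709, cos λ = 0.812681.
East component: ΔE = −sin λ·ΔX + cos λ·ΔY = −(0.582709)(-581) + (0.812681)(-548) = -106.79 m.
1° of latitude spans 3600 × 31.00 = 111600 m; at latitude φ, 1° of longitude spans that × cos φ = 102063.4 m, so Δλ = -106.79 / 102063.4 × 3600 = -3.767″.

Δλ = -3.77″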